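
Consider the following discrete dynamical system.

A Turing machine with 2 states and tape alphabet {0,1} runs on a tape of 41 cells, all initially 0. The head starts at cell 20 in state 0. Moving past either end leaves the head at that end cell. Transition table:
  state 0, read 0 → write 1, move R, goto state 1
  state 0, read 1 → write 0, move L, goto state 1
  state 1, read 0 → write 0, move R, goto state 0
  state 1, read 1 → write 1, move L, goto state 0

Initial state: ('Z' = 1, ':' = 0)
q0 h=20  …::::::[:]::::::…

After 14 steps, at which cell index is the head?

t=0: q0 h=20  …::::::[:]::::::…
t=1: q1 h=21  …:::::Z[:]::::::…
t=2: q0 h=22  …::::Z:[:]::::::…
t=3: q1 h=23  …:::Z:Z[:]::::::…
t=4: q0 h=24  …::Z:Z:[:]::::::…
t=5: q1 h=25  …:Z:Z:Z[:]::::::…
t=6: q0 h=26  …Z:Z:Z:[:]::::::…
t=7: q1 h=27  …:Z:Z:Z[:]::::::…
t=8: q0 h=28  …Z:Z:Z:[:]::::::…
t=9: q1 h=29  …:Z:Z:Z[:]::::::…
t=10: q0 h=30  …Z:Z:Z:[:]::::::…
t=11: q1 h=31  …:Z:Z:Z[:]::::::…
t=12: q0 h=32  …Z:Z:Z:[:]::::::…
t=13: q1 h=33  …:Z:Z:Z[:]::::::…
t=14: q0 h=34  …Z:Z:Z:[:]::::::|

34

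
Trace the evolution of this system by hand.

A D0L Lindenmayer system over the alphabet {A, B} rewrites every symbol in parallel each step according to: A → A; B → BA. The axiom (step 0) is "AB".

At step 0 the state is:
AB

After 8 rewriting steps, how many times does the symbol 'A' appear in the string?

9

t=0: AB
t=1: ABA
t=2: ABAA
t=3: ABAAA
t=4: ABAAAA
t=5: ABAAAAA
t=6: ABAAAAAA
t=7: ABAAAAAAA
t=8: ABAAAAAAAA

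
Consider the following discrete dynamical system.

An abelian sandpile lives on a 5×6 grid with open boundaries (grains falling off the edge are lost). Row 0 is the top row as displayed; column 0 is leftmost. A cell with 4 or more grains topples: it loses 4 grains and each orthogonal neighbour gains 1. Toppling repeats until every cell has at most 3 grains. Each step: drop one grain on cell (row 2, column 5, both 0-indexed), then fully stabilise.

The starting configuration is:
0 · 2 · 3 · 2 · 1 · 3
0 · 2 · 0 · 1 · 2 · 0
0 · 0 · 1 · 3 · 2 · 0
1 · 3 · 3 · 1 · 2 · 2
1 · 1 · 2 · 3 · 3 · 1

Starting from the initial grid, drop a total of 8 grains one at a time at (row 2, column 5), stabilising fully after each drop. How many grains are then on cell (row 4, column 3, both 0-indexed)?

t=0: 0 · 2 · 3 · 2 · 1 · 3
0 · 2 · 0 · 1 · 2 · 0
0 · 0 · 1 · 3 · 2 · 0
1 · 3 · 3 · 1 · 2 · 2
1 · 1 · 2 · 3 · 3 · 1
t=1: 0 · 2 · 3 · 2 · 1 · 3
0 · 2 · 0 · 1 · 2 · 0
0 · 0 · 1 · 3 · 2 · 1
1 · 3 · 3 · 1 · 2 · 2
1 · 1 · 2 · 3 · 3 · 1
t=2: 0 · 2 · 3 · 2 · 1 · 3
0 · 2 · 0 · 1 · 2 · 0
0 · 0 · 1 · 3 · 2 · 2
1 · 3 · 3 · 1 · 2 · 2
1 · 1 · 2 · 3 · 3 · 1
t=3: 0 · 2 · 3 · 2 · 1 · 3
0 · 2 · 0 · 1 · 2 · 0
0 · 0 · 1 · 3 · 2 · 3
1 · 3 · 3 · 1 · 2 · 2
1 · 1 · 2 · 3 · 3 · 1
t=4: 0 · 2 · 3 · 2 · 1 · 3
0 · 2 · 0 · 1 · 2 · 1
0 · 0 · 1 · 3 · 3 · 0
1 · 3 · 3 · 1 · 2 · 3
1 · 1 · 2 · 3 · 3 · 1
t=5: 0 · 2 · 3 · 2 · 1 · 3
0 · 2 · 0 · 1 · 2 · 1
0 · 0 · 1 · 3 · 3 · 1
1 · 3 · 3 · 1 · 2 · 3
1 · 1 · 2 · 3 · 3 · 1
t=6: 0 · 2 · 3 · 2 · 1 · 3
0 · 2 · 0 · 1 · 2 · 1
0 · 0 · 1 · 3 · 3 · 2
1 · 3 · 3 · 1 · 2 · 3
1 · 1 · 2 · 3 · 3 · 1
t=7: 0 · 2 · 3 · 2 · 1 · 3
0 · 2 · 0 · 1 · 2 · 1
0 · 0 · 1 · 3 · 3 · 3
1 · 3 · 3 · 1 · 2 · 3
1 · 1 · 2 · 3 · 3 · 1
t=8: 0 · 2 · 3 · 2 · 1 · 3
0 · 2 · 0 · 2 · 3 · 2
0 · 1 · 3 · 1 · 2 · 2
2 · 0 · 2 · 1 · 2 · 1
1 · 3 · 0 · 2 · 1 · 3

2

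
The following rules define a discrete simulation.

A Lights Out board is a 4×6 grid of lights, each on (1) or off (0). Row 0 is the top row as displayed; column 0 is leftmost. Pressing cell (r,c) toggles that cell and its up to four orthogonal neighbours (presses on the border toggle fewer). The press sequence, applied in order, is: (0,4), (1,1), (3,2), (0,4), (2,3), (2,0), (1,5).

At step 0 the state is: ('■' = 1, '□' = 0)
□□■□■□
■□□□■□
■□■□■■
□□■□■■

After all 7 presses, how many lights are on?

15

gen 0: □□■□■□
■□□□■□
■□■□■■
□□■□■■
gen 1: □□■■□■
■□□□□□
■□■□■■
□□■□■■
gen 2: □■■■□■
□■■□□□
■■■□■■
□□■□■■
gen 3: □■■■□■
□■■□□□
■■□□■■
□■□■■■
gen 4: □■■□■□
□■■□■□
■■□□■■
□■□■■■
gen 5: □■■□■□
□■■■■□
■■■■□■
□■□□■■
gen 6: □■■□■□
■■■■■□
□□■■□■
■■□□■■
gen 7: □■■□■■
■■■■□■
□□■■□□
■■□□■■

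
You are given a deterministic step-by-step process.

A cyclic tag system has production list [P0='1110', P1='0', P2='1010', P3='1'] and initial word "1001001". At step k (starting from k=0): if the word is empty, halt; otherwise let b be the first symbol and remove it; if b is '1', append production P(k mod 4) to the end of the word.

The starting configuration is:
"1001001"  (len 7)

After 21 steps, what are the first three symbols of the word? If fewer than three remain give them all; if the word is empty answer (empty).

step 0: "1001001"  (len 7)
step 1: "0010011110"  (len 10)
step 2: "010011110"  (len 9)
step 3: "10011110"  (len 8)
step 4: "00111101"  (len 8)
step 5: "0111101"  (len 7)
step 6: "111101"  (len 6)
step 7: "111011010"  (len 9)
step 8: "110110101"  (len 9)
step 9: "101101011110"  (len 12)
step 10: "011010111100"  (len 12)
step 11: "11010111100"  (len 11)
step 12: "10101111001"  (len 11)
step 13: "01011110011110"  (len 14)
step 14: "1011110011110"  (len 13)
step 15: "0111100111101010"  (len 16)
step 16: "111100111101010"  (len 15)
step 17: "111001111010101110"  (len 18)
step 18: "110011110101011100"  (len 18)
step 19: "100111101010111001010"  (len 21)
step 20: "001111010101110010101"  (len 21)
step 21: "01111010101110010101"  (len 20)

011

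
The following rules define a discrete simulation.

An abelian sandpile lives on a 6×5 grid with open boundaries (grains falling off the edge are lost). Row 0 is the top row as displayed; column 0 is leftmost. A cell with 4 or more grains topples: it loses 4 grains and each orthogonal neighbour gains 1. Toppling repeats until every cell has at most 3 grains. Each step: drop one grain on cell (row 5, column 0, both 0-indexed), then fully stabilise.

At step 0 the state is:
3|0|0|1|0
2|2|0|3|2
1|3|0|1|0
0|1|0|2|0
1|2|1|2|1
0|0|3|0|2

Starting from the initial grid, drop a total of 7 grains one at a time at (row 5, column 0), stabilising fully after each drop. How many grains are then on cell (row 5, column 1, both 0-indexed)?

gen 0: 3|0|0|1|0
2|2|0|3|2
1|3|0|1|0
0|1|0|2|0
1|2|1|2|1
0|0|3|0|2
gen 1: 3|0|0|1|0
2|2|0|3|2
1|3|0|1|0
0|1|0|2|0
1|2|1|2|1
1|0|3|0|2
gen 2: 3|0|0|1|0
2|2|0|3|2
1|3|0|1|0
0|1|0|2|0
1|2|1|2|1
2|0|3|0|2
gen 3: 3|0|0|1|0
2|2|0|3|2
1|3|0|1|0
0|1|0|2|0
1|2|1|2|1
3|0|3|0|2
gen 4: 3|0|0|1|0
2|2|0|3|2
1|3|0|1|0
0|1|0|2|0
2|2|1|2|1
0|1|3|0|2
gen 5: 3|0|0|1|0
2|2|0|3|2
1|3|0|1|0
0|1|0|2|0
2|2|1|2|1
1|1|3|0|2
gen 6: 3|0|0|1|0
2|2|0|3|2
1|3|0|1|0
0|1|0|2|0
2|2|1|2|1
2|1|3|0|2
gen 7: 3|0|0|1|0
2|2|0|3|2
1|3|0|1|0
0|1|0|2|0
2|2|1|2|1
3|1|3|0|2

1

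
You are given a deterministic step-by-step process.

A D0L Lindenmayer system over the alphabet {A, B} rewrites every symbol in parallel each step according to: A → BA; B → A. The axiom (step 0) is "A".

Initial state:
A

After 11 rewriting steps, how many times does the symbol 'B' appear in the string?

gen 0: A
gen 1: BA
gen 2: ABA
gen 3: BAABA
gen 4: ABABAABA
gen 5: BAABAABABAABA
gen 6: ABABAABABAABAABABAABA
gen 7: BAABAABABAABAABABAABABAABAABABAABA
gen 8: ABABAABABAABAABABAABABAABAABABAABAABABAABABAABAABABAABA
gen 9: BAABAABABAABAABABAABABAABAABABAABAABABAABABAABAABABAABABAABAABABAABAABABAABABAABAABABAABA
gen 10: ABABAABABAABAABABAABABAABAABABAABAABABAABABAABAABABAABABAA…ABAABABAABABAABAABABAABABAABAABABAABAABABAABABAABAABABAABA  (len 144)
gen 11: BAABAABABAABAABABAABABAABAABABAABAABABAABABAABAABABAABABAA…ABAABABAABABAABAABABAABABAABAABABAABAABABAABABAABAABABAABA  (len 233)

89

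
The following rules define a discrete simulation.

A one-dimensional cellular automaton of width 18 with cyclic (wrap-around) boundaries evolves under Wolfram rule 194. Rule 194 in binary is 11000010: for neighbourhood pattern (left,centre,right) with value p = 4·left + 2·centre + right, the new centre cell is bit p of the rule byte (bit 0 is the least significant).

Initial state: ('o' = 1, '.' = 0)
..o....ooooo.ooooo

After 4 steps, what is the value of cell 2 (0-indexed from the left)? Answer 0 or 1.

0

[0] ..o....ooooo.ooooo
[1] .o....o.oooo..oooo
[2] .....o...ooo.o.ooo
[3] ....o...o.oo....oo
[4] ...o...o...o...o.o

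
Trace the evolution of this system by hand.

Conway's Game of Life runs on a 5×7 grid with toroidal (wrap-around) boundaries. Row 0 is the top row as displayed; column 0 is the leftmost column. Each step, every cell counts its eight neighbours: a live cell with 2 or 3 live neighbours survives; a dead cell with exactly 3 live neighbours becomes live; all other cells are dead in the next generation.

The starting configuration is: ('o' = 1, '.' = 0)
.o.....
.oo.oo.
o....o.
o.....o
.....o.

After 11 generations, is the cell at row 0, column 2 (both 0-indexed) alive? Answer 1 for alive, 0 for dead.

0) .o.....
.oo.oo.
o....o.
o.....o
.....o.
1) .oo.oo.
ooo.ooo
o...oo.
o....o.
o.....o
2) ..o.o..
..o....
...o...
oo..oo.
o...o..
3) .o.....
..o....
.oooo..
oo.oooo
o...o.o
4) oo.....
.......
......o
.......
..ooo..
5) .ooo...
o......
.......
...o...
.ooo...
6) o..o...
.oo....
.......
...o...
.o..o..
7) o..o...
.oo....
..o....
.......
..ooo..
8) ....o..
.ooo...
.oo....
..o....
..ooo..
9) .o..o..
.o.o...
.......
.......
..o.o..
10) .o..o..
..o....
.......
.......
...o...
11) ..oo...
.......
.......
.......
.......

1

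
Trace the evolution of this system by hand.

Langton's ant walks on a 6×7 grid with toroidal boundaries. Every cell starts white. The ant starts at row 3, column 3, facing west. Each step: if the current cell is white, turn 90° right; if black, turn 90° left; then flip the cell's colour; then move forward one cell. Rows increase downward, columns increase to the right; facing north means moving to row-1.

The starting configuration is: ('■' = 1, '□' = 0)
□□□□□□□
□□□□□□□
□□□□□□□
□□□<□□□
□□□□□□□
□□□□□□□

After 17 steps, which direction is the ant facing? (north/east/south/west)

t=0: □□□□□□□
□□□□□□□
□□□□□□□
□□□<□□□
□□□□□□□
□□□□□□□
t=1: □□□□□□□
□□□□□□□
□□□^□□□
□□□■□□□
□□□□□□□
□□□□□□□
t=2: □□□□□□□
□□□□□□□
□□□■>□□
□□□■□□□
□□□□□□□
□□□□□□□
t=3: □□□□□□□
□□□□□□□
□□□■■□□
□□□■v□□
□□□□□□□
□□□□□□□
t=4: □□□□□□□
□□□□□□□
□□□■■□□
□□□<■□□
□□□□□□□
□□□□□□□
t=5: □□□□□□□
□□□□□□□
□□□■■□□
□□□□■□□
□□□v□□□
□□□□□□□
t=6: □□□□□□□
□□□□□□□
□□□■■□□
□□□□■□□
□□<■□□□
□□□□□□□
t=7: □□□□□□□
□□□□□□□
□□□■■□□
□□^□■□□
□□■■□□□
□□□□□□□
t=8: □□□□□□□
□□□□□□□
□□□■■□□
□□■>■□□
□□■■□□□
□□□□□□□
t=9: □□□□□□□
□□□□□□□
□□□■■□□
□□■■■□□
□□■v□□□
□□□□□□□
t=10: □□□□□□□
□□□□□□□
□□□■■□□
□□■■■□□
□□■□>□□
□□□□□□□
t=11: □□□□□□□
□□□□□□□
□□□■■□□
□□■■■□□
□□■□■□□
□□□□v□□
t=12: □□□□□□□
□□□□□□□
□□□■■□□
□□■■■□□
□□■□■□□
□□□<■□□
t=13: □□□□□□□
□□□□□□□
□□□■■□□
□□■■■□□
□□■^■□□
□□□■■□□
t=14: □□□□□□□
□□□□□□□
□□□■■□□
□□■■■□□
□□■■>□□
□□□■■□□
t=15: □□□□□□□
□□□□□□□
□□□■■□□
□□■■^□□
□□■■□□□
□□□■■□□
t=16: □□□□□□□
□□□□□□□
□□□■■□□
□□■<□□□
□□■■□□□
□□□■■□□
t=17: □□□□□□□
□□□□□□□
□□□■■□□
□□■□□□□
□□■v□□□
□□□■■□□

south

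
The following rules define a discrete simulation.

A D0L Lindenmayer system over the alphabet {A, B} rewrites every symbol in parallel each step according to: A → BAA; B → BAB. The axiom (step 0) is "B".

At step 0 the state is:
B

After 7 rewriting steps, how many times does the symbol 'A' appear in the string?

1093

t=0: B
t=1: BAB
t=2: BABBAABAB
t=3: BABBAABABBABBAABAABABBAABAB
t=4: BABBAABABBABBAABAABABBAABABBABBAABABBABBAABAABABBAABAABABBAABABBABBAABAABABBAABAB
t=5: BABBAABABBABBAABAABABBAABABBABBAABABBABBAABAABABBAABAABABB…ABABBABBAABABBABBAABAABABBAABAABABBAABABBABBAABAABABBAABAB  (len 243)
t=6: BABBAABABBABBAABAABABBAABABBABBAABABBABBAABAABABBAABAABABB…ABABBABBAABABBABBAABAABABBAABAABABBAABABBABBAABAABABBAABAB  (len 729)
t=7: BABBAABABBABBAABAABABBAABABBABBAABABBABBAABAABABBAABAABABB…ABABBABBAABABBABBAABAABABBAABAABABBAABABBABBAABAABABBAABAB  (len 2187)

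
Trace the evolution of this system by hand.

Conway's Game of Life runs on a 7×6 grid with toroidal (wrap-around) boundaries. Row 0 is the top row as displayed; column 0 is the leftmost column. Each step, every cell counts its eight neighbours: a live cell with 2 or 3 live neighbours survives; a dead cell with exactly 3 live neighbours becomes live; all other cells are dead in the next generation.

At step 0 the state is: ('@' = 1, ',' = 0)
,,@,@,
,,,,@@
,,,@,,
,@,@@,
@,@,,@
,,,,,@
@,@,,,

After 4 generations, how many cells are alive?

step 0: ,,@,@,
,,,,@@
,,,@,,
,@,@@,
@,@,,@
,,,,,@
@,@,,,
step 1: ,@,,@,
,,,,@@
,,@@,@
@@,@@@
@@@@,@
,,,,,@
,@,@,@
step 2: ,,@@,,
@,@,,@
,@@,,,
,,,,,,
,,,@,,
,,,@,@
,,@,,@
step 3: @,@@@@
@,,,,,
@@@,,,
,,@,,,
,,,,@,
,,@@,,
,,@,,,
step 4: @,@@@@
,,,,@,
@,@,,,
,,@@,,
,,@,,,
,,@@,,
,,,,,@

14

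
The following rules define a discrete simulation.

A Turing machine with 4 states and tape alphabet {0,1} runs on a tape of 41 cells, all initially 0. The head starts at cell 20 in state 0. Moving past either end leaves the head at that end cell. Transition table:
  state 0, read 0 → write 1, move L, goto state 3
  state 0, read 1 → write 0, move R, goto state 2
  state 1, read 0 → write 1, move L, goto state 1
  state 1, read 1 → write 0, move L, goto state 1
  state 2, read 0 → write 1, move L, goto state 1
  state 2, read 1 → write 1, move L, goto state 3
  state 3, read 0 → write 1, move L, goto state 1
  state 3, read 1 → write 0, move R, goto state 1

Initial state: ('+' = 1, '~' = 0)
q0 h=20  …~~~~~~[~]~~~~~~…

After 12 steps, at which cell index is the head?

0) q0 h=20  …~~~~~~[~]~~~~~~…
1) q3 h=19  …~~~~~~[~]+~~~~~…
2) q1 h=18  …~~~~~~[~]++~~~~…
3) q1 h=17  …~~~~~~[~]+++~~~…
4) q1 h=16  …~~~~~~[~]++++~~…
5) q1 h=15  …~~~~~~[~]+++++~…
6) q1 h=14  …~~~~~~[~]++++++…
7) q1 h=13  …~~~~~~[~]++++++…
8) q1 h=12  …~~~~~~[~]++++++…
9) q1 h=11  …~~~~~~[~]++++++…
10) q1 h=10  …~~~~~~[~]++++++…
11) q1 h= 9  …~~~~~~[~]++++++…
12) q1 h= 8  …~~~~~~[~]++++++…

8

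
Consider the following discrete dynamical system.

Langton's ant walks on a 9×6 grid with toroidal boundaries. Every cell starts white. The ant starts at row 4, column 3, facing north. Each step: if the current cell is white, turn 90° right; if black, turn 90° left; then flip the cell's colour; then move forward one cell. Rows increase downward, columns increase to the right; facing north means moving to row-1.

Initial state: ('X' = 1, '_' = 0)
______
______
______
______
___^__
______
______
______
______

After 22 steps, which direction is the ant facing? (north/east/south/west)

north

t=0: ______
______
______
______
___^__
______
______
______
______
t=1: ______
______
______
______
___X>_
______
______
______
______
t=2: ______
______
______
______
___XX_
____v_
______
______
______
t=3: ______
______
______
______
___XX_
___<X_
______
______
______
t=4: ______
______
______
______
___^X_
___XX_
______
______
______
t=5: ______
______
______
______
__<_X_
___XX_
______
______
______
t=6: ______
______
______
__^___
__X_X_
___XX_
______
______
______
t=7: ______
______
______
__X>__
__X_X_
___XX_
______
______
______
t=8: ______
______
______
__XX__
__XvX_
___XX_
______
______
______
t=9: ______
______
______
__XX__
__<XX_
___XX_
______
______
______
t=10: ______
______
______
__XX__
___XX_
__vXX_
______
______
______
t=11: ______
______
______
__XX__
___XX_
_<XXX_
______
______
______
t=12: ______
______
______
__XX__
_^_XX_
_XXXX_
______
______
______
t=13: ______
______
______
__XX__
_X>XX_
_XXXX_
______
______
______
t=14: ______
______
______
__XX__
_XXXX_
_XvXX_
______
______
______
t=15: ______
______
______
__XX__
_XXXX_
_X_>X_
______
______
______
t=16: ______
______
______
__XX__
_XX^X_
_X__X_
______
______
______
t=17: ______
______
______
__XX__
_X<_X_
_X__X_
______
______
______
t=18: ______
______
______
__XX__
_X__X_
_Xv_X_
______
______
______
t=19: ______
______
______
__XX__
_X__X_
_<X_X_
______
______
______
t=20: ______
______
______
__XX__
_X__X_
__X_X_
_v____
______
______
t=21: ______
______
______
__XX__
_X__X_
__X_X_
<X____
______
______
t=22: ______
______
______
__XX__
_X__X_
^_X_X_
XX____
______
______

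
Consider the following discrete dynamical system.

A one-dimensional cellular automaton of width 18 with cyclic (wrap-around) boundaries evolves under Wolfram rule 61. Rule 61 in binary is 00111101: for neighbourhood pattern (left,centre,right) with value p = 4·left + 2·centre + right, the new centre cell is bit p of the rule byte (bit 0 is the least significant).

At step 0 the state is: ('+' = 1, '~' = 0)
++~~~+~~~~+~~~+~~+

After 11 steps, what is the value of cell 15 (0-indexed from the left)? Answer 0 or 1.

k=0  ++~~~+~~~~+~~~+~~+
k=1  ~~++~++++~+++~++~+
k=2  +~+~++~~~++~~++~++
k=3  ~++++~++~+~+~+~++~
k=4  ~+~~~++~++++++++~+
k=5  ++++~+~++~~~~~~~++
k=6  ~~~~++++~++++++~+~
k=7  +++~+~~~++~~~~~+++
k=8  ~~~++++~+~++++~+~~
k=9  ++~+~~~++++~~~++++
k=10  ~~++++~+~~~++~+~~~
k=11  +~+~~~++++~+~+++++

1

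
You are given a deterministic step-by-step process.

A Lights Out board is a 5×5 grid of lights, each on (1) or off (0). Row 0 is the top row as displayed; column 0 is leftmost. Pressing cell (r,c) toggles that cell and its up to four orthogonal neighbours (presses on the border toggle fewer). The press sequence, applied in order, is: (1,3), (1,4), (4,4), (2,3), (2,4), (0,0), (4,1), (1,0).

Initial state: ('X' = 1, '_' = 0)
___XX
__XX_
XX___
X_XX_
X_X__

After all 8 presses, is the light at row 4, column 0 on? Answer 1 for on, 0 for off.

0) ___XX
__XX_
XX___
X_XX_
X_X__
1) ____X
____X
XX_X_
X_XX_
X_X__
2) _____
___X_
XX_XX
X_XX_
X_X__
3) _____
___X_
XX_XX
X_XXX
X_XXX
4) _____
_____
XXX__
X_X_X
X_XXX
5) _____
____X
XXXXX
X_X__
X_XXX
6) XX___
X___X
XXXXX
X_X__
X_XXX
7) XX___
X___X
XXXXX
XXX__
_X_XX
8) _X___
_X__X
_XXXX
XXX__
_X_XX

0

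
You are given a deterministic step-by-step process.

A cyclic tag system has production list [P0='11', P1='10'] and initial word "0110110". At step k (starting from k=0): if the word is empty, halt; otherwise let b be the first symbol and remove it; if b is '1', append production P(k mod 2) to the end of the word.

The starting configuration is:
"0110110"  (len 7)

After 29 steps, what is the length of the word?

step 0: "0110110"  (len 7)
step 1: "110110"  (len 6)
step 2: "1011010"  (len 7)
step 3: "01101011"  (len 8)
step 4: "1101011"  (len 7)
step 5: "10101111"  (len 8)
step 6: "010111110"  (len 9)
step 7: "10111110"  (len 8)
step 8: "011111010"  (len 9)
step 9: "11111010"  (len 8)
step 10: "111101010"  (len 9)
step 11: "1110101011"  (len 10)
step 12: "11010101110"  (len 11)
step 13: "101010111011"  (len 12)
step 14: "0101011101110"  (len 13)
step 15: "101011101110"  (len 12)
step 16: "0101110111010"  (len 13)
step 17: "101110111010"  (len 12)
step 18: "0111011101010"  (len 13)
step 19: "111011101010"  (len 12)
step 20: "1101110101010"  (len 13)
step 21: "10111010101011"  (len 14)
step 22: "011101010101110"  (len 15)
step 23: "11101010101110"  (len 14)
step 24: "110101010111010"  (len 15)
step 25: "1010101011101011"  (len 16)
step 26: "01010101110101110"  (len 17)
step 27: "1010101110101110"  (len 16)
step 28: "01010111010111010"  (len 17)
step 29: "1010111010111010"  (len 16)

16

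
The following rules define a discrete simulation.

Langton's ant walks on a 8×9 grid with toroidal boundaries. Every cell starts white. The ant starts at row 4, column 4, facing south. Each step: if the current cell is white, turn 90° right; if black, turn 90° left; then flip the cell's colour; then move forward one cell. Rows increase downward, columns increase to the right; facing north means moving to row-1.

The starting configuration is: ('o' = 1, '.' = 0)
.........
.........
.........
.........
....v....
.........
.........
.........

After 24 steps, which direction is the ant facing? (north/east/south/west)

north

step 0: .........
.........
.........
.........
....v....
.........
.........
.........
step 1: .........
.........
.........
.........
...<o....
.........
.........
.........
step 2: .........
.........
.........
...^.....
...oo....
.........
.........
.........
step 3: .........
.........
.........
...o>....
...oo....
.........
.........
.........
step 4: .........
.........
.........
...oo....
...ov....
.........
.........
.........
step 5: .........
.........
.........
...oo....
...o.>...
.........
.........
.........
step 6: .........
.........
.........
...oo....
...o.o...
.....v...
.........
.........
step 7: .........
.........
.........
...oo....
...o.o...
....<o...
.........
.........
step 8: .........
.........
.........
...oo....
...o^o...
....oo...
.........
.........
step 9: .........
.........
.........
...oo....
...oo>...
....oo...
.........
.........
step 10: .........
.........
.........
...oo^...
...oo....
....oo...
.........
.........
step 11: .........
.........
.........
...ooo>..
...oo....
....oo...
.........
.........
step 12: .........
.........
.........
...oooo..
...oo.v..
....oo...
.........
.........
step 13: .........
.........
.........
...oooo..
...oo<o..
....oo...
.........
.........
step 14: .........
.........
.........
...oo^o..
...oooo..
....oo...
.........
.........
step 15: .........
.........
.........
...o<.o..
...oooo..
....oo...
.........
.........
step 16: .........
.........
.........
...o..o..
...ovoo..
....oo...
.........
.........
step 17: .........
.........
.........
...o..o..
...o.>o..
....oo...
.........
.........
step 18: .........
.........
.........
...o.^o..
...o..o..
....oo...
.........
.........
step 19: .........
.........
.........
...o.o>..
...o..o..
....oo...
.........
.........
step 20: .........
.........
......^..
...o.o...
...o..o..
....oo...
.........
.........
step 21: .........
.........
......o>.
...o.o...
...o..o..
....oo...
.........
.........
step 22: .........
.........
......oo.
...o.o.v.
...o..o..
....oo...
.........
.........
step 23: .........
.........
......oo.
...o.o<o.
...o..o..
....oo...
.........
.........
step 24: .........
.........
......^o.
...o.ooo.
...o..o..
....oo...
.........
.........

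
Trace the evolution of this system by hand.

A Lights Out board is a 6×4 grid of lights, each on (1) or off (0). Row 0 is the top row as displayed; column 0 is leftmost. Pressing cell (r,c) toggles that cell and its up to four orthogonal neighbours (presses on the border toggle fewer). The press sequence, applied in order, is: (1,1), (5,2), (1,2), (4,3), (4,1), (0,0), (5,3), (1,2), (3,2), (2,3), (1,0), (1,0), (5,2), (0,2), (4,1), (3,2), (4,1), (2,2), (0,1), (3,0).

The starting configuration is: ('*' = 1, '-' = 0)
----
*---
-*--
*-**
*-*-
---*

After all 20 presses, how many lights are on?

t=0: ----
*---
-*--
*-**
*-*-
---*
t=1: -*--
-**-
----
*-**
*-*-
---*
t=2: -*--
-**-
----
*-**
*---
-**-
t=3: -**-
---*
--*-
*-**
*---
-**-
t=4: -**-
---*
--*-
*-*-
*-**
-***
t=5: -**-
---*
--*-
***-
-*-*
--**
t=6: *-*-
*--*
--*-
***-
-*-*
--**
t=7: *-*-
*--*
--*-
***-
-*--
----
t=8: *---
***-
----
***-
-*--
----
t=9: *---
***-
--*-
*--*
-**-
----
t=10: *---
****
---*
*---
-**-
----
t=11: ----
--**
*--*
*---
-**-
----
t=12: *---
****
---*
*---
-**-
----
t=13: *---
****
---*
*---
-*--
-***
t=14: ****
**-*
---*
*---
-*--
-***
t=15: ****
**-*
---*
**--
*-*-
--**
t=16: ****
**-*
--**
*-**
*---
--**
t=17: ****
**-*
--**
****
-**-
-***
t=18: ****
****
-*--
**-*
-**-
-***
t=19: ---*
*-**
-*--
**-*
-**-
-***
t=20: ---*
*-**
**--
---*
***-
-***

13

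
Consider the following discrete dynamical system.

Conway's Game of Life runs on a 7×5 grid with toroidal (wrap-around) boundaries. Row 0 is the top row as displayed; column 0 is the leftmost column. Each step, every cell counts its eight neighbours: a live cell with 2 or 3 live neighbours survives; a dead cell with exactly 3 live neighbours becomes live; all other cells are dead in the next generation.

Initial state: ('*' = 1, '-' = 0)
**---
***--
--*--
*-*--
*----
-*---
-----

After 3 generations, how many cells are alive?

14

t=0: **---
***--
--*--
*-*--
*----
-*---
-----
t=1: *-*--
*-*--
*-**-
-----
*----
-----
**---
t=2: *-*-*
*-*--
--***
-*--*
-----
**---
**---
t=3: --***
*-*--
--*-*
*-*-*
-*---
**---
--*--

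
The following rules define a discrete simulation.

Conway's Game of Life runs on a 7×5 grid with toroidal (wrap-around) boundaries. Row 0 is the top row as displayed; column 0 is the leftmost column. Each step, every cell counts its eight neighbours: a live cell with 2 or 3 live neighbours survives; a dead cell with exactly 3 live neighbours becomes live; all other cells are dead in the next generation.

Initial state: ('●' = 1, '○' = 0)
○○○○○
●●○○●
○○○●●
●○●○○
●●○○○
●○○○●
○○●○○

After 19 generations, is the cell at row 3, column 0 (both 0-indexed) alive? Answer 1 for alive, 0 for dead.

1

k=0  ○○○○○
●●○○●
○○○●●
●○●○○
●●○○○
●○○○●
○○●○○
k=1  ●●○○○
●○○●●
○○●●○
●○●●○
○○○○○
●○○○●
○○○○○
k=2  ●●○○○
●○○●○
●○○○○
○●●●●
●●○●○
○○○○○
○●○○●
k=3  ○●●○○
●○○○○
●○○○○
○○○●○
●●○●○
○●●○●
○●○○○
k=4  ●●●○○
●○○○○
○○○○●
●●●○○
●●○●○
○○○●●
○○○●○
k=5  ●●●○●
●○○○●
○○○○●
○○●●○
○○○●○
●○○●○
●●○●○
k=6  ○○●○○
○○○○○
●○○○●
○○●●●
○○○●○
●●○●○
○○○●○
k=7  ○○○○○
○○○○○
●○○○●
●○●○○
●●○○○
○○○●○
○●○●●
k=8  ○○○○○
○○○○○
●●○○●
○○○○○
●●●○●
○●○●○
○○●●●
k=9  ○○○●○
●○○○○
●○○○○
○○●●○
●●●●●
○○○○○
○○●●●
k=10  ○○●●○
○○○○●
○●○○●
○○○○○
●●○○●
○○○○○
○○●●●
k=11  ○○●○○
●○●○●
●○○○○
○●○○●
●○○○○
○●●○○
○○●○●
k=12  ●○●○●
●○○●●
○○○●○
○●○○●
●○●○○
●●●●○
○○●○○
k=13  ●○●○○
●●●○○
○○●●○
●●●●●
○○○○○
●○○●●
○○○○○
k=14  ●○●○○
●○○○●
○○○○○
●●○○●
○○○○○
○○○○●
●●○●○
k=15  ○○●●○
●●○○●
○●○○○
●○○○○
○○○○●
●○○○●
●●●●○
k=16  ○○○○○
●●○●●
○●○○●
●○○○○
○○○○●
○○●○○
●○○○○
k=17  ○●○○○
○●●●●
○●●●○
●○○○●
○○○○○
○○○○○
○○○○○
k=18  ●●○●○
○○○○●
○○○○○
●●●●●
○○○○○
○○○○○
○○○○○
k=19  ●○○○●
●○○○●
○●●○○
●●●●●
●●●●●
○○○○○
○○○○○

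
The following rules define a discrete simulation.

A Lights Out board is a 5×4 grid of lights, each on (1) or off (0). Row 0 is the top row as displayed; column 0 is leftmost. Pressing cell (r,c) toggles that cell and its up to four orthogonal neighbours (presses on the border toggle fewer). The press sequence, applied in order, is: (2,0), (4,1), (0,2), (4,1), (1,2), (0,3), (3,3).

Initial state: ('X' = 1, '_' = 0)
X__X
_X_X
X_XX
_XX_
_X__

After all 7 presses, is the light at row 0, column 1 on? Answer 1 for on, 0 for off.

1

[0] X__X
_X_X
X_XX
_XX_
_X__
[1] X__X
XX_X
_XXX
XXX_
_X__
[2] X__X
XX_X
_XXX
X_X_
X_X_
[3] XXX_
XXXX
_XXX
X_X_
X_X_
[4] XXX_
XXXX
_XXX
XXX_
_X__
[5] XX__
X___
_X_X
XXX_
_X__
[6] XXXX
X__X
_X_X
XXX_
_X__
[7] XXXX
X__X
_X__
XX_X
_X_X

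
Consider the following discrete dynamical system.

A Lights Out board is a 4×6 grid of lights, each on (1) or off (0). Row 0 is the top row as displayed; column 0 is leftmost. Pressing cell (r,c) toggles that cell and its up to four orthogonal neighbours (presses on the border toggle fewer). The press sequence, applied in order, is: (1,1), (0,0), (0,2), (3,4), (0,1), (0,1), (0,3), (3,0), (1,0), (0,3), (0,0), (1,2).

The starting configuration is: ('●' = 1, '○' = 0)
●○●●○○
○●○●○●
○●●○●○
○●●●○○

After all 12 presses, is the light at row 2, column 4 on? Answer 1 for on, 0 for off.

t=0: ●○●●○○
○●○●○●
○●●○●○
○●●●○○
t=1: ●●●●○○
●○●●○●
○○●○●○
○●●●○○
t=2: ○○●●○○
○○●●○●
○○●○●○
○●●●○○
t=3: ○●○○○○
○○○●○●
○○●○●○
○●●●○○
t=4: ○●○○○○
○○○●○●
○○●○○○
○●●○●●
t=5: ●○●○○○
○●○●○●
○○●○○○
○●●○●●
t=6: ○●○○○○
○○○●○●
○○●○○○
○●●○●●
t=7: ○●●●●○
○○○○○●
○○●○○○
○●●○●●
t=8: ○●●●●○
○○○○○●
●○●○○○
●○●○●●
t=9: ●●●●●○
●●○○○●
○○●○○○
●○●○●●
t=10: ●●○○○○
●●○●○●
○○●○○○
●○●○●●
t=11: ○○○○○○
○●○●○●
○○●○○○
●○●○●●
t=12: ○○●○○○
○○●○○●
○○○○○○
●○●○●●

0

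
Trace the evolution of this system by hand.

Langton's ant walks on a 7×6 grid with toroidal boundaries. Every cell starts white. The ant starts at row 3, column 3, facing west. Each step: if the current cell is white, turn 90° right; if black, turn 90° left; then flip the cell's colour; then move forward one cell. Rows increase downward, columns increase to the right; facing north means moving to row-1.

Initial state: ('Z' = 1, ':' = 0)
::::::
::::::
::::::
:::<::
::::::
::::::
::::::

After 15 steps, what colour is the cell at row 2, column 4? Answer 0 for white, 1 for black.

1

0) ::::::
::::::
::::::
:::<::
::::::
::::::
::::::
1) ::::::
::::::
:::^::
:::Z::
::::::
::::::
::::::
2) ::::::
::::::
:::Z>:
:::Z::
::::::
::::::
::::::
3) ::::::
::::::
:::ZZ:
:::Zv:
::::::
::::::
::::::
4) ::::::
::::::
:::ZZ:
:::<Z:
::::::
::::::
::::::
5) ::::::
::::::
:::ZZ:
::::Z:
:::v::
::::::
::::::
6) ::::::
::::::
:::ZZ:
::::Z:
::<Z::
::::::
::::::
7) ::::::
::::::
:::ZZ:
::^:Z:
::ZZ::
::::::
::::::
8) ::::::
::::::
:::ZZ:
::Z>Z:
::ZZ::
::::::
::::::
9) ::::::
::::::
:::ZZ:
::ZZZ:
::Zv::
::::::
::::::
10) ::::::
::::::
:::ZZ:
::ZZZ:
::Z:>:
::::::
::::::
11) ::::::
::::::
:::ZZ:
::ZZZ:
::Z:Z:
::::v:
::::::
12) ::::::
::::::
:::ZZ:
::ZZZ:
::Z:Z:
:::<Z:
::::::
13) ::::::
::::::
:::ZZ:
::ZZZ:
::Z^Z:
:::ZZ:
::::::
14) ::::::
::::::
:::ZZ:
::ZZZ:
::ZZ>:
:::ZZ:
::::::
15) ::::::
::::::
:::ZZ:
::ZZ^:
::ZZ::
:::ZZ:
::::::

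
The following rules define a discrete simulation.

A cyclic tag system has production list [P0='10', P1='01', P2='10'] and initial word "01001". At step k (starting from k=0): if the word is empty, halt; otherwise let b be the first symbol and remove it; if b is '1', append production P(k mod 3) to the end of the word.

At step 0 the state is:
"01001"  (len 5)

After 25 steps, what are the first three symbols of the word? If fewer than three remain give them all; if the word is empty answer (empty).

101

k=0  "01001"  (len 5)
k=1  "1001"  (len 4)
k=2  "00101"  (len 5)
k=3  "0101"  (len 4)
k=4  "101"  (len 3)
k=5  "0101"  (len 4)
k=6  "101"  (len 3)
k=7  "0110"  (len 4)
k=8  "110"  (len 3)
k=9  "1010"  (len 4)
k=10  "01010"  (len 5)
k=11  "1010"  (len 4)
k=12  "01010"  (len 5)
k=13  "1010"  (len 4)
k=14  "01001"  (len 5)
k=15  "1001"  (len 4)
k=16  "00110"  (len 5)
k=17  "0110"  (len 4)
k=18  "110"  (len 3)
k=19  "1010"  (len 4)
k=20  "01001"  (len 5)
k=21  "1001"  (len 4)
k=22  "00110"  (len 5)
k=23  "0110"  (len 4)
k=24  "110"  (len 3)
k=25  "1010"  (len 4)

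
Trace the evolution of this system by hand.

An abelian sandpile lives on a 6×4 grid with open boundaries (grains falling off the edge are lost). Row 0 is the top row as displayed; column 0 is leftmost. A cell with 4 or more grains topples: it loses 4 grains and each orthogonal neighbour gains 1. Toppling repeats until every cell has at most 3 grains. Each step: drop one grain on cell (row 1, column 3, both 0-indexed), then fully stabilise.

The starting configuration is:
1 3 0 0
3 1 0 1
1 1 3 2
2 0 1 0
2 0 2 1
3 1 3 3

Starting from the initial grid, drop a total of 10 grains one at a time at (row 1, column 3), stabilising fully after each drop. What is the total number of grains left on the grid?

40

[0] 1 3 0 0
3 1 0 1
1 1 3 2
2 0 1 0
2 0 2 1
3 1 3 3
[1] 1 3 0 0
3 1 0 2
1 1 3 2
2 0 1 0
2 0 2 1
3 1 3 3
[2] 1 3 0 0
3 1 0 3
1 1 3 2
2 0 1 0
2 0 2 1
3 1 3 3
[3] 1 3 0 1
3 1 1 0
1 1 3 3
2 0 1 0
2 0 2 1
3 1 3 3
[4] 1 3 0 1
3 1 1 1
1 1 3 3
2 0 1 0
2 0 2 1
3 1 3 3
[5] 1 3 0 1
3 1 1 2
1 1 3 3
2 0 1 0
2 0 2 1
3 1 3 3
[6] 1 3 0 1
3 1 1 3
1 1 3 3
2 0 1 0
2 0 2 1
3 1 3 3
[7] 1 3 0 2
3 1 3 1
1 2 0 1
2 0 2 1
2 0 2 1
3 1 3 3
[8] 1 3 0 2
3 1 3 2
1 2 0 1
2 0 2 1
2 0 2 1
3 1 3 3
[9] 1 3 0 2
3 1 3 3
1 2 0 1
2 0 2 1
2 0 2 1
3 1 3 3
[10] 1 3 1 3
3 2 0 1
1 2 1 2
2 0 2 1
2 0 2 1
3 1 3 3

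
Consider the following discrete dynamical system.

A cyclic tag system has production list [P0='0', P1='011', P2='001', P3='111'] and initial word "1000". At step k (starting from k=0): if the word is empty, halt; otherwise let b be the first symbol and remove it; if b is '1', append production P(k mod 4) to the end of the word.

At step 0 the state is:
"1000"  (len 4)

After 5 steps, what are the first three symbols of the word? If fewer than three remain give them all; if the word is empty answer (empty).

(empty)

step 0: "1000"  (len 4)
step 1: "0000"  (len 4)
step 2: "000"  (len 3)
step 3: "00"  (len 2)
step 4: "0"  (len 1)
step 5: (halted — word empty)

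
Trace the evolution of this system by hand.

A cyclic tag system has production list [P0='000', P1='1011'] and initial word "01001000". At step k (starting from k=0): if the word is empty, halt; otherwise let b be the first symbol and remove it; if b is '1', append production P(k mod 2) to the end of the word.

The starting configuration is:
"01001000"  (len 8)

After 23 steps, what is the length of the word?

6

0) "01001000"  (len 8)
1) "1001000"  (len 7)
2) "0010001011"  (len 10)
3) "010001011"  (len 9)
4) "10001011"  (len 8)
5) "0001011000"  (len 10)
6) "001011000"  (len 9)
7) "01011000"  (len 8)
8) "1011000"  (len 7)
9) "011000000"  (len 9)
10) "11000000"  (len 8)
11) "1000000000"  (len 10)
12) "0000000001011"  (len 13)
13) "000000001011"  (len 12)
14) "00000001011"  (len 11)
15) "0000001011"  (len 10)
16) "000001011"  (len 9)
17) "00001011"  (len 8)
18) "0001011"  (len 7)
19) "001011"  (len 6)
20) "01011"  (len 5)
21) "1011"  (len 4)
22) "0111011"  (len 7)
23) "111011"  (len 6)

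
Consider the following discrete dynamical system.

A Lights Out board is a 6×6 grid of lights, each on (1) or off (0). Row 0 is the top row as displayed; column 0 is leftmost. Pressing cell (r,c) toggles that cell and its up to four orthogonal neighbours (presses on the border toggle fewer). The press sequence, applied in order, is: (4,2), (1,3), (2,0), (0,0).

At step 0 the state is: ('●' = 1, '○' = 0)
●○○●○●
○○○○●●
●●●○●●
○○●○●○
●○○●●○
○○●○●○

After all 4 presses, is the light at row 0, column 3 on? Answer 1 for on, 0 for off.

0

k=0  ●○○●○●
○○○○●●
●●●○●●
○○●○●○
●○○●●○
○○●○●○
k=1  ●○○●○●
○○○○●●
●●●○●●
○○○○●○
●●●○●○
○○○○●○
k=2  ●○○○○●
○○●●○●
●●●●●●
○○○○●○
●●●○●○
○○○○●○
k=3  ●○○○○●
●○●●○●
○○●●●●
●○○○●○
●●●○●○
○○○○●○
k=4  ○●○○○●
○○●●○●
○○●●●●
●○○○●○
●●●○●○
○○○○●○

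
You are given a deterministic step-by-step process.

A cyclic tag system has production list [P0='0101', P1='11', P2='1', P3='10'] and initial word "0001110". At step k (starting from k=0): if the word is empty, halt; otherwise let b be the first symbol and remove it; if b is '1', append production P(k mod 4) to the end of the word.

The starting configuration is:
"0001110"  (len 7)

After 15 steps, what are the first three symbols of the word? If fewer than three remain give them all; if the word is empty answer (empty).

[0] "0001110"  (len 7)
[1] "001110"  (len 6)
[2] "01110"  (len 5)
[3] "1110"  (len 4)
[4] "11010"  (len 5)
[5] "10100101"  (len 8)
[6] "010010111"  (len 9)
[7] "10010111"  (len 8)
[8] "001011110"  (len 9)
[9] "01011110"  (len 8)
[10] "1011110"  (len 7)
[11] "0111101"  (len 7)
[12] "111101"  (len 6)
[13] "111010101"  (len 9)
[14] "1101010111"  (len 10)
[15] "1010101111"  (len 10)

101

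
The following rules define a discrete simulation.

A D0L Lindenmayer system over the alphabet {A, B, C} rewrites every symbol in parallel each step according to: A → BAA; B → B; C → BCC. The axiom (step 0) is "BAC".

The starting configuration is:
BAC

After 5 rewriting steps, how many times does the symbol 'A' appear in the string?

32

step 0: BAC
step 1: BBAABCC
step 2: BBBAABAABBCCBCC
step 3: BBBBAABAABBAABAABBBCCBCCBBCCBCC
step 4: BBBBBAABAABBAABAABBBAABAABBAABAABBBBCCBCCBBCCBCCBBBCCBCCBBCCBCC
step 5: BBBBBBAABAABBAABAABBBAABAABBAABAABBBBAABAABBAABAABBBAABAAB…CCBCCBBCCBCCBBBCCBCCBBCCBCCBBBBCCBCCBBCCBCCBBBCCBCCBBCCBCC  (len 127)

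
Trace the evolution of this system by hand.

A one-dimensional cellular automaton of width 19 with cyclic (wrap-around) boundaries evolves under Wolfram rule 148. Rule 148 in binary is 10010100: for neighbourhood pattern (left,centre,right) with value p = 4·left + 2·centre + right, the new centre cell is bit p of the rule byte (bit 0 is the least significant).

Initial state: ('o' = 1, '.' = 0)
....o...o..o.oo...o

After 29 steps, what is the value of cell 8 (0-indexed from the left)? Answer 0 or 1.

1

gen 0: ....o...o..o.oo...o
gen 1: o...oo..oo.o...o..o
gen 2: .o....o....oo..oo..
gen 3: .oo...oo.....o...o.
gen 4: ...o....o....oo..oo
gen 5: o..oo...oo.....o...
gen 6: oo...o....o....oo..
gen 7: ..o..oo...oo.....o.
gen 8: ..oo...o....o....oo
gen 9: o...o..oo...oo.....
gen 10: oo..oo...o....o....
gen 11: ..o...o..oo...oo...
gen 12: ..oo..oo...o....o..
gen 13: ....o...o..oo...oo.
gen 14: ....oo..oo...o....o
gen 15: o.....o...o..oo...o
gen 16: .o....oo..oo...o...
gen 17: .oo.....o...o..oo..
gen 18: ...o....oo..oo...o.
gen 19: ...oo.....o...o..oo
gen 20: o....o....oo..oo...
gen 21: oo...oo.....o...o..
gen 22: ..o....o....oo..oo.
gen 23: ..oo...oo.....o...o
gen 24: o...o....o....oo..o
gen 25: .o..oo...oo.....o..
gen 26: .oo...o....o....oo.
gen 27: ...o..oo...oo.....o
gen 28: o..oo...o....o....o
gen 29: .o...o..oo...oo....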